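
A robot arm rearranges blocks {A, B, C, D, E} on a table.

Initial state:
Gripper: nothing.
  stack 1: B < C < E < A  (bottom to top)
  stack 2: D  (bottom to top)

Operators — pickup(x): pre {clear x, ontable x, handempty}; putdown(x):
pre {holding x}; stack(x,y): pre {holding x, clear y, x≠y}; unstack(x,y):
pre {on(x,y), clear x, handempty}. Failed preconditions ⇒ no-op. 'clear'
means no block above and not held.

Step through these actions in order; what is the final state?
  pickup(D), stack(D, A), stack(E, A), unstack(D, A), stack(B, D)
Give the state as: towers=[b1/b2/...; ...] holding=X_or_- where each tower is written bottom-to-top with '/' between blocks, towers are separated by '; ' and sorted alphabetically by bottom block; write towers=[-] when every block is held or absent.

towers=[B/C/E/A] holding=D

step 1 (pickup(D)): towers=[B/C/E/A] holding=D
step 2 (stack(D, A)): towers=[B/C/E/A/D] holding=-
step 3 (stack(E, A)) [no-op]: towers=[B/C/E/A/D] holding=-
step 4 (unstack(D, A)): towers=[B/C/E/A] holding=D
step 5 (stack(B, D)) [no-op]: towers=[B/C/E/A] holding=D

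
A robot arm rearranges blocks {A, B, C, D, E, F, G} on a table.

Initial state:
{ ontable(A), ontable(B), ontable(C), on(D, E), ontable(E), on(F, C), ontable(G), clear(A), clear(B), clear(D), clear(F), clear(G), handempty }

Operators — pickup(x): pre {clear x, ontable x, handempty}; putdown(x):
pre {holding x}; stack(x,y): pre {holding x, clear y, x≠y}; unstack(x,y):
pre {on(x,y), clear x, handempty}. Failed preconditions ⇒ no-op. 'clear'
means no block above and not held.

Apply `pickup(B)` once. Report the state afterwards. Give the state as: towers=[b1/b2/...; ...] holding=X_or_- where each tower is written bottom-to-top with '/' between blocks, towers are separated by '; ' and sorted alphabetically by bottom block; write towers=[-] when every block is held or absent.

before: towers=[A; B; C/F; E/D; G] holding=-
pre[pickup(B)]: clear(B) ok, ontable(B) ok, handempty ok
all met → apply pickup(B)
after:  towers=[A; C/F; E/D; G] holding=B

towers=[A; C/F; E/D; G] holding=B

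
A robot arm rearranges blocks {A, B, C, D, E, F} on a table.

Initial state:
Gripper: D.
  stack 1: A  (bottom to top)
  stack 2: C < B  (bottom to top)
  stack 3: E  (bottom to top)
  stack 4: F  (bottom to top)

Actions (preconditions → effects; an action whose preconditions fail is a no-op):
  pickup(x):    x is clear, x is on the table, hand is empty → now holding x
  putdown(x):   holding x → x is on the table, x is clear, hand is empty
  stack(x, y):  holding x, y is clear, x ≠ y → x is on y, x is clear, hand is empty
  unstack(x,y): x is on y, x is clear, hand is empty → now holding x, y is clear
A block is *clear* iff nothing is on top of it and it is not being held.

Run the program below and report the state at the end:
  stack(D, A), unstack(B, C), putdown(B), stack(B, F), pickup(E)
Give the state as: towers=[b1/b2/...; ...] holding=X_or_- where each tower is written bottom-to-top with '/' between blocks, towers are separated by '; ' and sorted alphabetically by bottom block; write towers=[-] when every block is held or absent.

towers=[A/D; B; C; F] holding=E

step 1 (stack(D, A)): towers=[A/D; C/B; E; F] holding=-
step 2 (unstack(B, C)): towers=[A/D; C; E; F] holding=B
step 3 (putdown(B)): towers=[A/D; B; C; E; F] holding=-
step 4 (stack(B, F)) [no-op]: towers=[A/D; B; C; E; F] holding=-
step 5 (pickup(E)): towers=[A/D; B; C; F] holding=E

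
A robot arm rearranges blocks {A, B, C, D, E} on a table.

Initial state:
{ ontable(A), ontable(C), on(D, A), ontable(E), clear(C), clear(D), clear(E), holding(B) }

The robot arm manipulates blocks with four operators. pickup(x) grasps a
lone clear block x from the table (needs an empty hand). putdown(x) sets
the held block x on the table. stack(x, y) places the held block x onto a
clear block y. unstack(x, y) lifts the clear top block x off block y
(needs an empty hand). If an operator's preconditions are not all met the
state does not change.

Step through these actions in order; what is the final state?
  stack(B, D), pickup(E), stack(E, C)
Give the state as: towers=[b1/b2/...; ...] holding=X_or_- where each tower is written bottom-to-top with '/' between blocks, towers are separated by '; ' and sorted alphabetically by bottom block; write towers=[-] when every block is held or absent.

towers=[A/D/B; C/E] holding=-

step 1 (stack(B, D)): towers=[A/D/B; C; E] holding=-
step 2 (pickup(E)): towers=[A/D/B; C] holding=E
step 3 (stack(E, C)): towers=[A/D/B; C/E] holding=-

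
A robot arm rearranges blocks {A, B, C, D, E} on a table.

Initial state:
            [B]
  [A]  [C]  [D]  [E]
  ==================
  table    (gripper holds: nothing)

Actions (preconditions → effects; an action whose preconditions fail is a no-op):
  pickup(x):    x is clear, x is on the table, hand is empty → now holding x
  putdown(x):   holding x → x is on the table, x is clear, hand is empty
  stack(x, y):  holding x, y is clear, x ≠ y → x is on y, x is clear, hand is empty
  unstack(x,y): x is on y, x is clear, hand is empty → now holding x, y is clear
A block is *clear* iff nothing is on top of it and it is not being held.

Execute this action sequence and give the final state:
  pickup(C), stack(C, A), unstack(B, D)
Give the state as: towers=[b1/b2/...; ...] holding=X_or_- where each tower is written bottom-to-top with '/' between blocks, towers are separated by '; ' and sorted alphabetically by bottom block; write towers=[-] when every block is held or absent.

towers=[A/C; D; E] holding=B

step 1 (pickup(C)): towers=[A; D/B; E] holding=C
step 2 (stack(C, A)): towers=[A/C; D/B; E] holding=-
step 3 (unstack(B, D)): towers=[A/C; D; E] holding=B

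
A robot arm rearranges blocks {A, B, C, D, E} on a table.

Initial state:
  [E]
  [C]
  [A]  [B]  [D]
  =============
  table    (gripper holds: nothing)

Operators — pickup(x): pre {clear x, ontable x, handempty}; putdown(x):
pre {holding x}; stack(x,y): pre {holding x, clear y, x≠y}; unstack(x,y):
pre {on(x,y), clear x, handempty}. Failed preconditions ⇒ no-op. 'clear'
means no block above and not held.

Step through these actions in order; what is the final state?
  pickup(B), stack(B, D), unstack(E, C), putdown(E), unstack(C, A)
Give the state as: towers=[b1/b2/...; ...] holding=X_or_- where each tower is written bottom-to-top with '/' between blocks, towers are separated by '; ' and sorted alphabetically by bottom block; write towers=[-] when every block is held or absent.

towers=[A; D/B; E] holding=C

step 1 (pickup(B)): towers=[A/C/E; D] holding=B
step 2 (stack(B, D)): towers=[A/C/E; D/B] holding=-
step 3 (unstack(E, C)): towers=[A/C; D/B] holding=E
step 4 (putdown(E)): towers=[A/C; D/B; E] holding=-
step 5 (unstack(C, A)): towers=[A; D/B; E] holding=C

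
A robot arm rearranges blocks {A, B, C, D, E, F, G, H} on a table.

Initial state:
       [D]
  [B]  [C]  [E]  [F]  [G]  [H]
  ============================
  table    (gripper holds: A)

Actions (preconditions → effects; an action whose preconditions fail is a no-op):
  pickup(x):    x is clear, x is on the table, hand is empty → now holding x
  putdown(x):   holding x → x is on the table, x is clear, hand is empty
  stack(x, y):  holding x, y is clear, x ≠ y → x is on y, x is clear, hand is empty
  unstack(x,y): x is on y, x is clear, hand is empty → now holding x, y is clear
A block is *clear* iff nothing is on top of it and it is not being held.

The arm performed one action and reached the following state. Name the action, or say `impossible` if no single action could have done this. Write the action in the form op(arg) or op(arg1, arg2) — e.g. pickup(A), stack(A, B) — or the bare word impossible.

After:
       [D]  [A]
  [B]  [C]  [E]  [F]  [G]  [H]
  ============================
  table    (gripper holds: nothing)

stack(A, E)

target: towers=[B; C/D; E/A; F; G; H] holding=-
        putdown(A) → towers=[A; B; C/D; E; F; G; H] holding=-
       stack(A, G) → towers=[B; C/D; E; F; G/A; H] holding=-
       stack(A, E) → towers=[B; C/D; E/A; F; G; H] holding=-  ← match
       stack(A, H) → towers=[B; C/D; E; F; G; H/A] holding=-
       stack(A, B) → towers=[B/A; C/D; E; F; G; H] holding=-
       stack(A, F) → towers=[B; C/D; E; F/A; G; H] holding=-
       stack(A, D) → towers=[B; C/D/A; E; F; G; H] holding=-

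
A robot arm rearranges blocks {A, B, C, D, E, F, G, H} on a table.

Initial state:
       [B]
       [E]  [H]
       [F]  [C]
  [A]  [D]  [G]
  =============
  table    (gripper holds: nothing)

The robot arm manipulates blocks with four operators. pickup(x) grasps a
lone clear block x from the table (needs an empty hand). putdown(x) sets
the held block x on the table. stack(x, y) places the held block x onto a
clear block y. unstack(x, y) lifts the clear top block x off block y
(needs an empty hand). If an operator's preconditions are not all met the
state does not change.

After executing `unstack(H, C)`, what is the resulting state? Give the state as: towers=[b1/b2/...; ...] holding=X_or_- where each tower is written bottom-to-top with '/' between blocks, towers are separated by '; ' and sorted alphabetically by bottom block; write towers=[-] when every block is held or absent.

towers=[A; D/F/E/B; G/C] holding=H

before: towers=[A; D/F/E/B; G/C/H] holding=-
pre[unstack(H, C)]: on(H,C) yes, clear(H) yes, handempty yes
all met → apply unstack(H, C)
after:  towers=[A; D/F/E/B; G/C] holding=H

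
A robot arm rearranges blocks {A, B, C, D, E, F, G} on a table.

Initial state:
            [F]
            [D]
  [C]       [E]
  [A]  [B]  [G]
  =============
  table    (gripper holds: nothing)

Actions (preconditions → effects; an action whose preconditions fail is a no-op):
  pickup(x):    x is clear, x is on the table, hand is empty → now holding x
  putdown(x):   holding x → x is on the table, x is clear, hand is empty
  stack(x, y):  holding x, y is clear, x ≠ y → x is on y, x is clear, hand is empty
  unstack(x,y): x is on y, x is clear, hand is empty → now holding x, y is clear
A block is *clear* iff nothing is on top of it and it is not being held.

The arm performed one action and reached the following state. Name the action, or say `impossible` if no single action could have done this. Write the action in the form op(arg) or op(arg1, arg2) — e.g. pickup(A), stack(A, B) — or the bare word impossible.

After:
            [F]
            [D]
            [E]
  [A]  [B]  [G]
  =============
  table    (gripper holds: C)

unstack(C, A)

target: towers=[A; B; G/E/D/F] holding=C
         pickup(B) → towers=[A/C; G/E/D/F] holding=B
     unstack(F, D) → towers=[A/C; B; G/E/D] holding=F
     unstack(C, A) → towers=[A; B; G/E/D/F] holding=C  ← match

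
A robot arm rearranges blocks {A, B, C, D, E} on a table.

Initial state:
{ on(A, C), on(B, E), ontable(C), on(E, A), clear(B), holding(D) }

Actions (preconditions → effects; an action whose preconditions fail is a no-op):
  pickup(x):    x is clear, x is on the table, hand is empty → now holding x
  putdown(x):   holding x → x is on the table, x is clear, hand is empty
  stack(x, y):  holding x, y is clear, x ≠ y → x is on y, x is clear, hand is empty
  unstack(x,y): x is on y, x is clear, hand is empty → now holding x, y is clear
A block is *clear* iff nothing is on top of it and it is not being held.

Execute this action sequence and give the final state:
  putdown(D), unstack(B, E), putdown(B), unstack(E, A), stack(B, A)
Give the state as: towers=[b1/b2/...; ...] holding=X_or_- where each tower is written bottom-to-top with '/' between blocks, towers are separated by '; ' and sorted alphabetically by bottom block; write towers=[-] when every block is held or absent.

towers=[B; C/A; D] holding=E

step 1 (putdown(D)): towers=[C/A/E/B; D] holding=-
step 2 (unstack(B, E)): towers=[C/A/E; D] holding=B
step 3 (putdown(B)): towers=[B; C/A/E; D] holding=-
step 4 (unstack(E, A)): towers=[B; C/A; D] holding=E
step 5 (stack(B, A)) [no-op]: towers=[B; C/A; D] holding=E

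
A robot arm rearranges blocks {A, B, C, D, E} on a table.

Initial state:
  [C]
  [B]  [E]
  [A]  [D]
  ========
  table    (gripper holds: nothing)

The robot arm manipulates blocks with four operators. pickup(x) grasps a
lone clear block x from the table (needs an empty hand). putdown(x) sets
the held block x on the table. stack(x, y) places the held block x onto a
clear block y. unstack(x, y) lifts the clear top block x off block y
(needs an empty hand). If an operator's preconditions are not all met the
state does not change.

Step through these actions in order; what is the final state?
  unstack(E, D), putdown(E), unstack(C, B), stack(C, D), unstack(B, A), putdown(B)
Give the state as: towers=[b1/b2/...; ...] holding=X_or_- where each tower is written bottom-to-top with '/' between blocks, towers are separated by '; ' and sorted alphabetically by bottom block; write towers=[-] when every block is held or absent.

towers=[A; B; D/C; E] holding=-

step 1 (unstack(E, D)): towers=[A/B/C; D] holding=E
step 2 (putdown(E)): towers=[A/B/C; D; E] holding=-
step 3 (unstack(C, B)): towers=[A/B; D; E] holding=C
step 4 (stack(C, D)): towers=[A/B; D/C; E] holding=-
step 5 (unstack(B, A)): towers=[A; D/C; E] holding=B
step 6 (putdown(B)): towers=[A; B; D/C; E] holding=-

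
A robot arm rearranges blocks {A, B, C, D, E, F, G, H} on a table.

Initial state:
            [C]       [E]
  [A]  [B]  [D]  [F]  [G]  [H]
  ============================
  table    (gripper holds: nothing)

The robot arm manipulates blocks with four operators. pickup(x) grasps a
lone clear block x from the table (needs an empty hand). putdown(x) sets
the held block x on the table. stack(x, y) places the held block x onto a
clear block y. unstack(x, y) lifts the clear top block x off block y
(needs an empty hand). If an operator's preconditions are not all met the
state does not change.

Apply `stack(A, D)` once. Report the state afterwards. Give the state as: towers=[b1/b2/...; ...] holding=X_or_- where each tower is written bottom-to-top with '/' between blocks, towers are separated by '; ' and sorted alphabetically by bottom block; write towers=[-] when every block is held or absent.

towers=[A; B; D/C; F; G/E; H] holding=-

before: towers=[A; B; D/C; F; G/E; H] holding=-
pre[stack(A, D)]: holding(A) no, clear(D) no, A≠D yes
holding(A), clear(D) unmet → stack(A, D) is a no-op
after:  towers=[A; B; D/C; F; G/E; H] holding=-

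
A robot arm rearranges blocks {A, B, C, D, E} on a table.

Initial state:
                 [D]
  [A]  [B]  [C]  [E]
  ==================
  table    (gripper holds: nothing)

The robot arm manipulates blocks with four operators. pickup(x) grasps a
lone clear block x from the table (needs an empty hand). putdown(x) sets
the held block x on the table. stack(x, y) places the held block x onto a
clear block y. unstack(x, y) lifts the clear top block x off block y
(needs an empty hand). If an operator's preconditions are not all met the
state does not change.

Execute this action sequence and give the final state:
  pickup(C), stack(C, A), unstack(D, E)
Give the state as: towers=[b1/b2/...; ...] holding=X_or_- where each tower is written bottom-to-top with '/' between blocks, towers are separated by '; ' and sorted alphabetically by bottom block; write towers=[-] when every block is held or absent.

towers=[A/C; B; E] holding=D

step 1 (pickup(C)): towers=[A; B; E/D] holding=C
step 2 (stack(C, A)): towers=[A/C; B; E/D] holding=-
step 3 (unstack(D, E)): towers=[A/C; B; E] holding=D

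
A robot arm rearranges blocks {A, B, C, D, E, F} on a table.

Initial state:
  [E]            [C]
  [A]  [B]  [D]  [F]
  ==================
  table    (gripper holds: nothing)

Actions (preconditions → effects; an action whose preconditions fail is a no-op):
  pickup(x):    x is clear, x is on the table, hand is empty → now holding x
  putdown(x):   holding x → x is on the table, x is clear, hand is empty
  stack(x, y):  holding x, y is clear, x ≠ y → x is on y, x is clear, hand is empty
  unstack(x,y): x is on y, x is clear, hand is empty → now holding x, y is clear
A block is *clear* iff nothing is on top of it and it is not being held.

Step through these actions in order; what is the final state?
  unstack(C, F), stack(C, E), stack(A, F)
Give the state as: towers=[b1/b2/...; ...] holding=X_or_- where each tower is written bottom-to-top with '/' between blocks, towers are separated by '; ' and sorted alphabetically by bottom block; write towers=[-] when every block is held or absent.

step 1 (unstack(C, F)): towers=[A/E; B; D; F] holding=C
step 2 (stack(C, E)): towers=[A/E/C; B; D; F] holding=-
step 3 (stack(A, F)) [no-op]: towers=[A/E/C; B; D; F] holding=-

towers=[A/E/C; B; D; F] holding=-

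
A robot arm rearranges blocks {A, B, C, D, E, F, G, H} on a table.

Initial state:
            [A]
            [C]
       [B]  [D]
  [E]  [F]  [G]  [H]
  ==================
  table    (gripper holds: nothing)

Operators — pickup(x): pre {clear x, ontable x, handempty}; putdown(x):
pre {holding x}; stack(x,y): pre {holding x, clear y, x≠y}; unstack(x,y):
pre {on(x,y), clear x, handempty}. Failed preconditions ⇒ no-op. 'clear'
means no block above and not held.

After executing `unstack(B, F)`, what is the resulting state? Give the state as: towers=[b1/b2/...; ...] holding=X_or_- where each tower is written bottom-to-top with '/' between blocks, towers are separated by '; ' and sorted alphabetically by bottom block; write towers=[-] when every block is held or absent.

before: towers=[E; F/B; G/D/C/A; H] holding=-
pre[unstack(B, F)]: on(B,F) ok, clear(B) ok, handempty ok
all met → apply unstack(B, F)
after:  towers=[E; F; G/D/C/A; H] holding=B

towers=[E; F; G/D/C/A; H] holding=B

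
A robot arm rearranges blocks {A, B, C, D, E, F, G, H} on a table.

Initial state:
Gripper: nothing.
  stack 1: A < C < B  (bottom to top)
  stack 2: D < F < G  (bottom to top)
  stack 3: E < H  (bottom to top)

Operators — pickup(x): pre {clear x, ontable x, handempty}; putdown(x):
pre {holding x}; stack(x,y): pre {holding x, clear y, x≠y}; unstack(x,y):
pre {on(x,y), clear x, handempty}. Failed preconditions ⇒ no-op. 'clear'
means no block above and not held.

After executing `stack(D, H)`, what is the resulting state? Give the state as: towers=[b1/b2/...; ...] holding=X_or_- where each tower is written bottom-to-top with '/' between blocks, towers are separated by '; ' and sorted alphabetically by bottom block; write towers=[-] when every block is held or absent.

before: towers=[A/C/B; D/F/G; E/H] holding=-
pre[stack(D, H)]: holding(D) fail, clear(H) ok, D≠H ok
holding(D) unmet → stack(D, H) is a no-op
after:  towers=[A/C/B; D/F/G; E/H] holding=-

towers=[A/C/B; D/F/G; E/H] holding=-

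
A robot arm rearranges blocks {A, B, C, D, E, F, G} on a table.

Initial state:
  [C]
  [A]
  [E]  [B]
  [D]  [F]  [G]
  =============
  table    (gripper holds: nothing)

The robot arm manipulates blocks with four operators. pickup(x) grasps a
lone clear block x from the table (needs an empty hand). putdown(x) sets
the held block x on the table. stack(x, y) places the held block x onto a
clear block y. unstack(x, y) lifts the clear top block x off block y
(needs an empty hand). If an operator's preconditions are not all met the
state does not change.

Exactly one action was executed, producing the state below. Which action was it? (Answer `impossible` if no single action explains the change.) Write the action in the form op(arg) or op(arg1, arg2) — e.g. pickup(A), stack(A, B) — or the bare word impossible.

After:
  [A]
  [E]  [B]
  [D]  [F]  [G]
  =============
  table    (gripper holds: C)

unstack(C, A)

target: towers=[D/E/A; F/B; G] holding=C
     unstack(B, F) → towers=[D/E/A/C; F; G] holding=B
         pickup(G) → towers=[D/E/A/C; F/B] holding=G
     unstack(C, A) → towers=[D/E/A; F/B; G] holding=C  ← match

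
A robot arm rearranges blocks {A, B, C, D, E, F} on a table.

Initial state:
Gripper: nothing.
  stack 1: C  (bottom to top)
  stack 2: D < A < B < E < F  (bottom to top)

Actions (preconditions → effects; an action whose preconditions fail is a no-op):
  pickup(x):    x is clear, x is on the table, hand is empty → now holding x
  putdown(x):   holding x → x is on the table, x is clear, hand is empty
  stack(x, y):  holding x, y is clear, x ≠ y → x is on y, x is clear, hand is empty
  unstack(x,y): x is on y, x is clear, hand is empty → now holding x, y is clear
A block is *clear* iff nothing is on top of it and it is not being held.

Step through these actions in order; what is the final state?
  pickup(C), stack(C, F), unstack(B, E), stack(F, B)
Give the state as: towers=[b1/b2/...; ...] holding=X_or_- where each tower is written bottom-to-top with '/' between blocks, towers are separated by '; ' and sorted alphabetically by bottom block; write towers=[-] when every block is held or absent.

step 1 (pickup(C)): towers=[D/A/B/E/F] holding=C
step 2 (stack(C, F)): towers=[D/A/B/E/F/C] holding=-
step 3 (unstack(B, E)) [no-op]: towers=[D/A/B/E/F/C] holding=-
step 4 (stack(F, B)) [no-op]: towers=[D/A/B/E/F/C] holding=-

towers=[D/A/B/E/F/C] holding=-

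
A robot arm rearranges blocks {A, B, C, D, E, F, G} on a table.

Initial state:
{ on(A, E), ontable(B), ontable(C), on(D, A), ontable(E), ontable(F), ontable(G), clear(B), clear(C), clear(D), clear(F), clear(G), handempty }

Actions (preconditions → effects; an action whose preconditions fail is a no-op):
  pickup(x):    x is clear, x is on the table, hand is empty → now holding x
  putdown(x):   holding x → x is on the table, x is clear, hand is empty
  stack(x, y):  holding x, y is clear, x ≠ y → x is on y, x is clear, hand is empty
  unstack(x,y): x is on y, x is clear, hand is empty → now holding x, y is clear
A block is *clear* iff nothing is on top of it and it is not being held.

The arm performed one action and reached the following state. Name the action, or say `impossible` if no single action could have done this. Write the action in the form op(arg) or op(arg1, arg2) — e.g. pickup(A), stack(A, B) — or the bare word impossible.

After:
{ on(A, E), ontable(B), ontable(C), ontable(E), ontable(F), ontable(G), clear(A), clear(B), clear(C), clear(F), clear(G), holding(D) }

unstack(D, A)

target: towers=[B; C; E/A; F; G] holding=D
         pickup(B) → towers=[C; E/A/D; F; G] holding=B
         pickup(F) → towers=[B; C; E/A/D; G] holding=F
         pickup(G) → towers=[B; C; E/A/D; F] holding=G
     unstack(D, A) → towers=[B; C; E/A; F; G] holding=D  ← match
         pickup(C) → towers=[B; E/A/D; F; G] holding=C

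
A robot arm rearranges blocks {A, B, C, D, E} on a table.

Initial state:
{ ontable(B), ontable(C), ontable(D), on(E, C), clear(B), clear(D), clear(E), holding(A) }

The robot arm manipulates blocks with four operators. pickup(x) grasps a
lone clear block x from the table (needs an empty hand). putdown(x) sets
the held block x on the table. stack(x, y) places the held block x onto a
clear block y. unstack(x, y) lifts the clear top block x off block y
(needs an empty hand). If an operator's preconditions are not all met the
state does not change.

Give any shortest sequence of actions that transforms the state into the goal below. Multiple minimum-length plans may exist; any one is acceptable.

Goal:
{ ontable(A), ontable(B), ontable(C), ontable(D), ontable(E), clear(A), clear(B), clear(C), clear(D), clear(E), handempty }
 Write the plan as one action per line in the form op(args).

step 1 (putdown(A)): towers=[A; B; C/E; D] holding=-
step 2 (unstack(E, C)): towers=[A; B; C; D] holding=E
step 3 (putdown(E)): towers=[A; B; C; D; E] holding=-
goal check: towers=[A; B; C; D; E] holding=- — reached (length 3, optimal by BFS)

putdown(A)
unstack(E, C)
putdown(E)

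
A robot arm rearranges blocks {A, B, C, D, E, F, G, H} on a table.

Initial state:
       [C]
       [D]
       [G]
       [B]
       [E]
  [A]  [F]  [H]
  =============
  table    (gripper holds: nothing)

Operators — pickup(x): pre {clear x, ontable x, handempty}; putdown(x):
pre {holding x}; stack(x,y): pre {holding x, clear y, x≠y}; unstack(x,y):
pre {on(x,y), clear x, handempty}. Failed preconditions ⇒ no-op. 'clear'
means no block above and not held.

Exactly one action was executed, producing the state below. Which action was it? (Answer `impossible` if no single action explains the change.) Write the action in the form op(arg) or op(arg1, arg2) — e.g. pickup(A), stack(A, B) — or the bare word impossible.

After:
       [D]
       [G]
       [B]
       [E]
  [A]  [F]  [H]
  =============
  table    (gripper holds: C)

unstack(C, D)

target: towers=[A; F/E/B/G/D; H] holding=C
         pickup(A) → towers=[F/E/B/G/D/C; H] holding=A
         pickup(H) → towers=[A; F/E/B/G/D/C] holding=H
     unstack(C, D) → towers=[A; F/E/B/G/D; H] holding=C  ← match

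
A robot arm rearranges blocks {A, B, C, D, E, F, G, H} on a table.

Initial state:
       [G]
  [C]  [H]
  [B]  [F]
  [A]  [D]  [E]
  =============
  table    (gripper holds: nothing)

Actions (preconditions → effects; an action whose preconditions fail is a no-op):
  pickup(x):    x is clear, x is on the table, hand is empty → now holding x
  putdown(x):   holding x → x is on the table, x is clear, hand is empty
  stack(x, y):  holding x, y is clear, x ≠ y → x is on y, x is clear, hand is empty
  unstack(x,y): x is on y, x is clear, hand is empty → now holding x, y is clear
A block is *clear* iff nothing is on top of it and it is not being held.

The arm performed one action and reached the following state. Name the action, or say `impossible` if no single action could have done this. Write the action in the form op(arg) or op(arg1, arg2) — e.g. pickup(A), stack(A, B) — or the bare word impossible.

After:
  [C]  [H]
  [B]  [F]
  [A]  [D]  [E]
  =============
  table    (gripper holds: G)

unstack(G, H)

target: towers=[A/B/C; D/F/H; E] holding=G
     unstack(G, H) → towers=[A/B/C; D/F/H; E] holding=G  ← match
         pickup(E) → towers=[A/B/C; D/F/H/G] holding=E
     unstack(C, B) → towers=[A/B; D/F/H/G; E] holding=C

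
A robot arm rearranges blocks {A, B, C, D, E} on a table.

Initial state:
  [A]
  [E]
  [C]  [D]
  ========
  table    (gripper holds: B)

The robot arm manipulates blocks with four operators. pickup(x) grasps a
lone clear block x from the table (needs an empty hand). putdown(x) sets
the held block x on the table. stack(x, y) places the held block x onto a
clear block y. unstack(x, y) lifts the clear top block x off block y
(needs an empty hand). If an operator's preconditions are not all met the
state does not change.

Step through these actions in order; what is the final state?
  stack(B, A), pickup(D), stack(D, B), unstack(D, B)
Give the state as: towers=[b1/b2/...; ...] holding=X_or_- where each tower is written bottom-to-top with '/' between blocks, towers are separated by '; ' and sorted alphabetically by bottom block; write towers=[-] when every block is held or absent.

towers=[C/E/A/B] holding=D

step 1 (stack(B, A)): towers=[C/E/A/B; D] holding=-
step 2 (pickup(D)): towers=[C/E/A/B] holding=D
step 3 (stack(D, B)): towers=[C/E/A/B/D] holding=-
step 4 (unstack(D, B)): towers=[C/E/A/B] holding=D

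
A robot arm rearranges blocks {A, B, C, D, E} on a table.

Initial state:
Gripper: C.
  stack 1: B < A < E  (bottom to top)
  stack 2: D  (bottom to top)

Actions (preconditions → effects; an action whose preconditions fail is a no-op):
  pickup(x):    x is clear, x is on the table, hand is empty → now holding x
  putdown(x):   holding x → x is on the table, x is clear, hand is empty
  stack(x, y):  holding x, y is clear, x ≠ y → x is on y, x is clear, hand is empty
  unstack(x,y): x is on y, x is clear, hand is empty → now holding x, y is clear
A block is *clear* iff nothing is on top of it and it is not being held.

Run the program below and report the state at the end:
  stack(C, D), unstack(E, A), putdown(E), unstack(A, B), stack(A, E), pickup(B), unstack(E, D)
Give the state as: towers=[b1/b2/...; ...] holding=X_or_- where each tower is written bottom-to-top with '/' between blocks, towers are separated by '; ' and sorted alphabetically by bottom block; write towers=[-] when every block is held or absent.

towers=[D/C; E/A] holding=B

step 1 (stack(C, D)): towers=[B/A/E; D/C] holding=-
step 2 (unstack(E, A)): towers=[B/A; D/C] holding=E
step 3 (putdown(E)): towers=[B/A; D/C; E] holding=-
step 4 (unstack(A, B)): towers=[B; D/C; E] holding=A
step 5 (stack(A, E)): towers=[B; D/C; E/A] holding=-
step 6 (pickup(B)): towers=[D/C; E/A] holding=B
step 7 (unstack(E, D)) [no-op]: towers=[D/C; E/A] holding=B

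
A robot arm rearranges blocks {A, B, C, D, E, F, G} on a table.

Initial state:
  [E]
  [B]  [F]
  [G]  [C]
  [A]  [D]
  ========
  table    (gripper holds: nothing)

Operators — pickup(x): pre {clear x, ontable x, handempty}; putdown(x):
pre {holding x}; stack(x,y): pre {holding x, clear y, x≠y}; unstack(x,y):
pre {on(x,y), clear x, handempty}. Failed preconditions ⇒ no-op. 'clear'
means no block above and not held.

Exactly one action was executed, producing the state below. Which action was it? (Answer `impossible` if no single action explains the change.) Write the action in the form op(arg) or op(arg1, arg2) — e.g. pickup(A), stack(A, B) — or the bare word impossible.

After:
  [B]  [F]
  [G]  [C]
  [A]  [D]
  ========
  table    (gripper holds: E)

unstack(E, B)

target: towers=[A/G/B; D/C/F] holding=E
     unstack(F, C) → towers=[A/G/B/E; D/C] holding=F
     unstack(E, B) → towers=[A/G/B; D/C/F] holding=E  ← match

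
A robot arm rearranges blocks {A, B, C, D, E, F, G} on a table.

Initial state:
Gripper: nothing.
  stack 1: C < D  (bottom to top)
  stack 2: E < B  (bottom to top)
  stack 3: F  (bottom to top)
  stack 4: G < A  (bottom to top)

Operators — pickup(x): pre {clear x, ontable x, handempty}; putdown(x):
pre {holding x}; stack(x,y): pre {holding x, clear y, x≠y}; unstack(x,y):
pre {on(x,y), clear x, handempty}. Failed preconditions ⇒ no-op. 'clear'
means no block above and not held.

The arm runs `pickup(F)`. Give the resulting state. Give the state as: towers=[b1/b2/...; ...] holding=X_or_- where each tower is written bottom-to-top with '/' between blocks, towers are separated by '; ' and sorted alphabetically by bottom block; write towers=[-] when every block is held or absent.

towers=[C/D; E/B; G/A] holding=F

before: towers=[C/D; E/B; F; G/A] holding=-
pre[pickup(F)]: clear(F) ✓, ontable(F) ✓, handempty ✓
all met → apply pickup(F)
after:  towers=[C/D; E/B; G/A] holding=F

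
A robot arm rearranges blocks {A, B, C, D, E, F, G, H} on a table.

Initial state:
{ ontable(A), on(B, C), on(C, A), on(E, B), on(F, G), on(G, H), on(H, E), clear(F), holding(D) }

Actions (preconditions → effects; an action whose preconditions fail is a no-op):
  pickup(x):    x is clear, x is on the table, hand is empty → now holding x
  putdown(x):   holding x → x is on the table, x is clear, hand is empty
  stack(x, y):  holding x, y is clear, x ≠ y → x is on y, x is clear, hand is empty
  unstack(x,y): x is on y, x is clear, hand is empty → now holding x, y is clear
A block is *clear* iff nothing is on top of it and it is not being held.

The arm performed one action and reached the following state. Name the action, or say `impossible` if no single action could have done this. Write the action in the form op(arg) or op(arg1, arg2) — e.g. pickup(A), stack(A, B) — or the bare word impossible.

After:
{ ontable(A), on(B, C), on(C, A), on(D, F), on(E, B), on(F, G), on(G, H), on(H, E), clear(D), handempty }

stack(D, F)

target: towers=[A/C/B/E/H/G/F/D] holding=-
        putdown(D) → towers=[A/C/B/E/H/G/F; D] holding=-
       stack(D, F) → towers=[A/C/B/E/H/G/F/D] holding=-  ← match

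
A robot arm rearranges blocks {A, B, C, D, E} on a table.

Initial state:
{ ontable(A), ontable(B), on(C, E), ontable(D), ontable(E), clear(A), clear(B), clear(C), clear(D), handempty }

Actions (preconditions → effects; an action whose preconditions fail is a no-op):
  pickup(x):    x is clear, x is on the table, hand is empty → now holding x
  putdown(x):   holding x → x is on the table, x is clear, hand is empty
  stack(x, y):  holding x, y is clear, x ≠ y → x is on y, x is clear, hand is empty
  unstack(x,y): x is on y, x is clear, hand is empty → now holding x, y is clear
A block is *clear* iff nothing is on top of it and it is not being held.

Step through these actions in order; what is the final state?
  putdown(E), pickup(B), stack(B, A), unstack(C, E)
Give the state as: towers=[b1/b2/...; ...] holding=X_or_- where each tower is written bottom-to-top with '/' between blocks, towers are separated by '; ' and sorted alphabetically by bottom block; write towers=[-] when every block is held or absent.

towers=[A/B; D; E] holding=C

step 1 (putdown(E)) [no-op]: towers=[A; B; D; E/C] holding=-
step 2 (pickup(B)): towers=[A; D; E/C] holding=B
step 3 (stack(B, A)): towers=[A/B; D; E/C] holding=-
step 4 (unstack(C, E)): towers=[A/B; D; E] holding=C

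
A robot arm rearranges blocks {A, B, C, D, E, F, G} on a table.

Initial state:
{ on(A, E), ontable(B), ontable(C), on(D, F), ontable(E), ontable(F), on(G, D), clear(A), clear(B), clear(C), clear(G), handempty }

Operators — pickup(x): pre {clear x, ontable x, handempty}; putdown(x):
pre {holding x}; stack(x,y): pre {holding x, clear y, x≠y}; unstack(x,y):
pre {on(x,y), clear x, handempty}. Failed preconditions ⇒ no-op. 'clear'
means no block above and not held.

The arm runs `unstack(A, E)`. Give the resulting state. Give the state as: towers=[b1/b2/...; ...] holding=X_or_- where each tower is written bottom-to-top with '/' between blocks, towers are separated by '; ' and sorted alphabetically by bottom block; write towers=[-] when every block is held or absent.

towers=[B; C; E; F/D/G] holding=A

before: towers=[B; C; E/A; F/D/G] holding=-
pre[unstack(A, E)]: on(A,E) ✓, clear(A) ✓, handempty ✓
all met → apply unstack(A, E)
after:  towers=[B; C; E; F/D/G] holding=A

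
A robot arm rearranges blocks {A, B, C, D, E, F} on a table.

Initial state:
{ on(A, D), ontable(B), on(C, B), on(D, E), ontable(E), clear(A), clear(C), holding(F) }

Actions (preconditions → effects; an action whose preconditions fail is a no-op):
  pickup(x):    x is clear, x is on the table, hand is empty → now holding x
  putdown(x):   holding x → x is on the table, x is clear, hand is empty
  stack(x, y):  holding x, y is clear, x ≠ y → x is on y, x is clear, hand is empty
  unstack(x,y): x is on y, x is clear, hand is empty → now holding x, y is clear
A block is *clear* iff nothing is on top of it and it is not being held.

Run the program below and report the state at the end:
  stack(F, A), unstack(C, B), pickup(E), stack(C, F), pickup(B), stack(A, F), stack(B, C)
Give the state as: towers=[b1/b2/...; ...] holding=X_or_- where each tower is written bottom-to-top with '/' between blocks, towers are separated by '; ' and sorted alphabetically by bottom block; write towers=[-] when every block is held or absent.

step 1 (stack(F, A)): towers=[B/C; E/D/A/F] holding=-
step 2 (unstack(C, B)): towers=[B; E/D/A/F] holding=C
step 3 (pickup(E)) [no-op]: towers=[B; E/D/A/F] holding=C
step 4 (stack(C, F)): towers=[B; E/D/A/F/C] holding=-
step 5 (pickup(B)): towers=[E/D/A/F/C] holding=B
step 6 (stack(A, F)) [no-op]: towers=[E/D/A/F/C] holding=B
step 7 (stack(B, C)): towers=[E/D/A/F/C/B] holding=-

towers=[E/D/A/F/C/B] holding=-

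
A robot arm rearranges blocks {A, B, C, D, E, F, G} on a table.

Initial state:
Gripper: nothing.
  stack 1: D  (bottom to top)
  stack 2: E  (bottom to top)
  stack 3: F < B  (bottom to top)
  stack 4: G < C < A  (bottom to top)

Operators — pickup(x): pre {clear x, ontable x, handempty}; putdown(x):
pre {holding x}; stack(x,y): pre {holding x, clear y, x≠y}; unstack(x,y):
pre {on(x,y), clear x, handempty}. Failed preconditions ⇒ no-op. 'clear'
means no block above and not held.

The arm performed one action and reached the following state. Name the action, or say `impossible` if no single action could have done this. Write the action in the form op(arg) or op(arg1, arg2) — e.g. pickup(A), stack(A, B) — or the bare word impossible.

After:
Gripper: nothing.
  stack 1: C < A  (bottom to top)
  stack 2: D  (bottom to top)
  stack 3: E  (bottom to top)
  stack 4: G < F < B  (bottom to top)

impossible

target: towers=[C/A; D; E; G/F/B] holding=-
     unstack(B, F) → towers=[D; E; F; G/C/A] holding=B
         pickup(D) → towers=[E; F/B; G/C/A] holding=D
     unstack(A, C) → towers=[D; E; F/B; G/C] holding=A
         pickup(E) → towers=[D; F/B; G/C/A] holding=E
none of the 4 applicable actions match → impossible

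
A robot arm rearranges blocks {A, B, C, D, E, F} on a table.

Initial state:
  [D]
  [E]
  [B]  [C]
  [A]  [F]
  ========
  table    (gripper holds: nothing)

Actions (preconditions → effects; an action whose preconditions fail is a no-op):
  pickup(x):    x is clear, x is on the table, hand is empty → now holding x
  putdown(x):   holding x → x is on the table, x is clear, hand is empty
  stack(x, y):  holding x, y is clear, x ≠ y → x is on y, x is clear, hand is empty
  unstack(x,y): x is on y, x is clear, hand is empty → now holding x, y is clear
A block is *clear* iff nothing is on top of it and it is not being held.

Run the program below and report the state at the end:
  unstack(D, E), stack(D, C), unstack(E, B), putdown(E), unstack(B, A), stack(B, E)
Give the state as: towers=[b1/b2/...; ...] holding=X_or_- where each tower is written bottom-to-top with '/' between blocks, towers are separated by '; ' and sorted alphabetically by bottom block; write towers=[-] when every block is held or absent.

towers=[A; E/B; F/C/D] holding=-

step 1 (unstack(D, E)): towers=[A/B/E; F/C] holding=D
step 2 (stack(D, C)): towers=[A/B/E; F/C/D] holding=-
step 3 (unstack(E, B)): towers=[A/B; F/C/D] holding=E
step 4 (putdown(E)): towers=[A/B; E; F/C/D] holding=-
step 5 (unstack(B, A)): towers=[A; E; F/C/D] holding=B
step 6 (stack(B, E)): towers=[A; E/B; F/C/D] holding=-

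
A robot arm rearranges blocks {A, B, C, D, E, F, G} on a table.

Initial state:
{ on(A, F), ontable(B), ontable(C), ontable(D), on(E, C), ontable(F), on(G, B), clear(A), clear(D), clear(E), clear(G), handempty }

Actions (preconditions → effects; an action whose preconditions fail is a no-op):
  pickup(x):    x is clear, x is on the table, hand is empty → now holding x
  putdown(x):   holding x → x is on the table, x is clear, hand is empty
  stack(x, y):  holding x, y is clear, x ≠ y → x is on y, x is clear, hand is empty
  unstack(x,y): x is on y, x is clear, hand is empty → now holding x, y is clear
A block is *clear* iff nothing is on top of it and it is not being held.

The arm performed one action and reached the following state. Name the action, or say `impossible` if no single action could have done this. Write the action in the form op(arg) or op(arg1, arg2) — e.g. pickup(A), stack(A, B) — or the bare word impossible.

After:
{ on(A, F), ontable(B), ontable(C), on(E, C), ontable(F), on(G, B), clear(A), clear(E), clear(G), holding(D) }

target: towers=[B/G; C/E; F/A] holding=D
     unstack(G, B) → towers=[B; C/E; D; F/A] holding=G
         pickup(D) → towers=[B/G; C/E; F/A] holding=D  ← match
     unstack(A, F) → towers=[B/G; C/E; D; F] holding=A
     unstack(E, C) → towers=[B/G; C; D; F/A] holding=E

pickup(D)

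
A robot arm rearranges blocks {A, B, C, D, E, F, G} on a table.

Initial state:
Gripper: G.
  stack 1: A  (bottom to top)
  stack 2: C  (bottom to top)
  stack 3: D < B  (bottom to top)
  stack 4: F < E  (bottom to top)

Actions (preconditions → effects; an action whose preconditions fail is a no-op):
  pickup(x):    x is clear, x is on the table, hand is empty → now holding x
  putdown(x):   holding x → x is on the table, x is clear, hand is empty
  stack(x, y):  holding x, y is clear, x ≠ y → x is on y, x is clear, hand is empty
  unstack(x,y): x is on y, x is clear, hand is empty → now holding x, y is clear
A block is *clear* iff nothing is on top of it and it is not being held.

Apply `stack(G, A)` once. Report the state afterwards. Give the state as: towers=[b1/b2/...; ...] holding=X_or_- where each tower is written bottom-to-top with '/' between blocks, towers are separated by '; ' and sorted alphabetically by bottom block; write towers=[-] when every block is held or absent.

before: towers=[A; C; D/B; F/E] holding=G
pre[stack(G, A)]: holding(G) yes, clear(A) yes, G≠A yes
all met → apply stack(G, A)
after:  towers=[A/G; C; D/B; F/E] holding=-

towers=[A/G; C; D/B; F/E] holding=-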